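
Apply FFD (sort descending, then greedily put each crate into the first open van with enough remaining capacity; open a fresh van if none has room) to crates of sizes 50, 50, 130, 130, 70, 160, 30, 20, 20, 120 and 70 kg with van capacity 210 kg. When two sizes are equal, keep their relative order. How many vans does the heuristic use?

Sorted descending: 160, 130, 130, 120, 70, 70, 50, 50, 30, 20, 20.
  160 → van 1 (new)  [load 160/210]
  130 → van 2 (new)  [load 130/210]
  130 → van 3 (new)  [load 130/210]
  120 → van 4 (new)  [load 120/210]
  70 → van 2  [load 200/210]
  70 → van 3  [load 200/210]
  50 → van 1  [load 210/210]
  50 → van 4  [load 170/210]
  30 → van 4  [load 200/210]
  20 → van 5 (new)  [load 20/210]
  20 → van 5  [load 40/210]
5 vans opened.

5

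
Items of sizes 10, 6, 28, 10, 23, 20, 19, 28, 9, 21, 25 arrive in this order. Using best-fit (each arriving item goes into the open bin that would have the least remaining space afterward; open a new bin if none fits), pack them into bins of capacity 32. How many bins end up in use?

  10 → bin 1 (new)  [load 10/32]
  6 → bin 1  [load 16/32]
  28 → bin 2 (new)  [load 28/32]
  10 → bin 1  [load 26/32]
  23 → bin 3 (new)  [load 23/32]
  20 → bin 4 (new)  [load 20/32]
  19 → bin 5 (new)  [load 19/32]
  28 → bin 6 (new)  [load 28/32]
  9 → bin 3  [load 32/32]
  21 → bin 7 (new)  [load 21/32]
  25 → bin 8 (new)  [load 25/32]
8 bins opened.

8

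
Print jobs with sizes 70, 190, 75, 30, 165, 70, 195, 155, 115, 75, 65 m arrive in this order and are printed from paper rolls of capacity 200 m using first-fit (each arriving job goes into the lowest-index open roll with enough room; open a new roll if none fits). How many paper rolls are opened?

  70 → roll 1 (new)  [load 70/200]
  190 → roll 2 (new)  [load 190/200]
  75 → roll 1  [load 145/200]
  30 → roll 1  [load 175/200]
  165 → roll 3 (new)  [load 165/200]
  70 → roll 4 (new)  [load 70/200]
  195 → roll 5 (new)  [load 195/200]
  155 → roll 6 (new)  [load 155/200]
  115 → roll 4  [load 185/200]
  75 → roll 7 (new)  [load 75/200]
  65 → roll 7  [load 140/200]
7 paper rolls opened.

7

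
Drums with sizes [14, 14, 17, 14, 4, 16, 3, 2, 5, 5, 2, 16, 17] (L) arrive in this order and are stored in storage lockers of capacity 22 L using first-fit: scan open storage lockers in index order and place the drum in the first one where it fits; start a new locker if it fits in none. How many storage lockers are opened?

  14 → locker 1 (new)  [load 14/22]
  14 → locker 2 (new)  [load 14/22]
  17 → locker 3 (new)  [load 17/22]
  14 → locker 4 (new)  [load 14/22]
  4 → locker 1  [load 18/22]
  16 → locker 5 (new)  [load 16/22]
  3 → locker 1  [load 21/22]
  2 → locker 2  [load 16/22]
  5 → locker 2  [load 21/22]
  5 → locker 3  [load 22/22]
  2 → locker 4  [load 16/22]
  16 → locker 6 (new)  [load 16/22]
  17 → locker 7 (new)  [load 17/22]
7 storage lockers opened.

7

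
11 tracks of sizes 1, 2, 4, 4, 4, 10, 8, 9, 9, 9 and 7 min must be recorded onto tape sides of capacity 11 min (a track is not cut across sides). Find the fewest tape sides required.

7

Total = 10 + 9 + 9 + 9 + 8 + 7 + 4 + 4 + 4 + 2 + 1 = 67 min.
Lower bound: ⌈67/11⌉ = 7 tape sides.
A packing using 7 tape sides:
  side 1: 10 + 1 = 11
  side 2: 9 + 2 = 11
  side 3: 9 = 9
  side 4: 9 = 9
  side 5: 8 = 8
  side 6: 7 + 4 = 11
  side 7: 4 + 4 = 8
This matches the lower bound, so 7 is optimal.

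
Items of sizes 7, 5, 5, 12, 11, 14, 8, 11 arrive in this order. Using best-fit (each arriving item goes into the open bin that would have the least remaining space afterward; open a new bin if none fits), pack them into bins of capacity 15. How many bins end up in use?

6

  7 → bin 1 (new)  [load 7/15]
  5 → bin 1  [load 12/15]
  5 → bin 2 (new)  [load 5/15]
  12 → bin 3 (new)  [load 12/15]
  11 → bin 4 (new)  [load 11/15]
  14 → bin 5 (new)  [load 14/15]
  8 → bin 2  [load 13/15]
  11 → bin 6 (new)  [load 11/15]
6 bins opened.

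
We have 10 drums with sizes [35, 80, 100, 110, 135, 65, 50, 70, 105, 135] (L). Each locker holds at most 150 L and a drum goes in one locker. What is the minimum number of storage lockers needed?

7

Total = 135 + 135 + 110 + 105 + 100 + 80 + 70 + 65 + 50 + 35 = 885 L.
Lower bound: ⌈885/150⌉ = 6 storage lockers.
A packing using 7 storage lockers:
  locker 1: 135 = 135
  locker 2: 135 = 135
  locker 3: 110 + 35 = 145
  locker 4: 105 = 105
  locker 5: 100 + 50 = 150
  locker 6: 80 + 70 = 150
  locker 7: 65 = 65
No arrangement into 6 storage lockers stays within capacity, so 7 is optimal.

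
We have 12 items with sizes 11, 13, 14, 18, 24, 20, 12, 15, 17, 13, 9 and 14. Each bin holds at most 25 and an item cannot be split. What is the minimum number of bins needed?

9

Total = 24 + 20 + 18 + 17 + 15 + 14 + 14 + 13 + 13 + 12 + 11 + 9 = 180.
Lower bound: ⌈180/25⌉ = 8 bins.
Also, 9 items each exceed 25/2, and no two of those can share a bin, so at least 9 bins are needed.
A packing using 9 bins:
  bin 1: 24 = 24
  bin 2: 20 = 20
  bin 3: 18 = 18
  bin 4: 17 = 17
  bin 5: 15 + 9 = 24
  bin 6: 14 + 11 = 25
  bin 7: 14 = 14
  bin 8: 13 + 12 = 25
  bin 9: 13 = 13
This matches the lower bound, so 9 is optimal.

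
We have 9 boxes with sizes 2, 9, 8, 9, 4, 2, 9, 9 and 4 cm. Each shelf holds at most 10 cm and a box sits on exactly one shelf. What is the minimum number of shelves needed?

6

Total = 9 + 9 + 9 + 9 + 8 + 4 + 4 + 2 + 2 = 56 cm.
Lower bound: ⌈56/10⌉ = 6 shelves.
A packing using 6 shelves:
  shelf 1: 9 = 9
  shelf 2: 9 = 9
  shelf 3: 9 = 9
  shelf 4: 9 = 9
  shelf 5: 8 + 2 = 10
  shelf 6: 4 + 4 + 2 = 10
This matches the lower bound, so 6 is optimal.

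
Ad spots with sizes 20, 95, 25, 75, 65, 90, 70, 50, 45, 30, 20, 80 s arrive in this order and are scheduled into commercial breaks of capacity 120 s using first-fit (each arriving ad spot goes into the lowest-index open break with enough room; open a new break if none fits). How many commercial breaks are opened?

6

  20 → break 1 (new)  [load 20/120]
  95 → break 1  [load 115/120]
  25 → break 2 (new)  [load 25/120]
  75 → break 2  [load 100/120]
  65 → break 3 (new)  [load 65/120]
  90 → break 4 (new)  [load 90/120]
  70 → break 5 (new)  [load 70/120]
  50 → break 3  [load 115/120]
  45 → break 5  [load 115/120]
  30 → break 4  [load 120/120]
  20 → break 2  [load 120/120]
  80 → break 6 (new)  [load 80/120]
6 commercial breaks opened.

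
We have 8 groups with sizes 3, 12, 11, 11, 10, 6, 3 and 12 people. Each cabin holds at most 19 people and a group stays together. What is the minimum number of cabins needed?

5

Total = 12 + 12 + 11 + 11 + 10 + 6 + 3 + 3 = 68 people.
Lower bound: ⌈68/19⌉ = 4 cabins.
Also, 5 groups each exceed 19/2 people, and no two of those can share a cabin, so at least 5 cabins are needed.
A packing using 5 cabins:
  cabin 1: 12 + 6 = 18
  cabin 2: 12 + 3 + 3 = 18
  cabin 3: 11 = 11
  cabin 4: 11 = 11
  cabin 5: 10 = 10
This matches the lower bound, so 5 is optimal.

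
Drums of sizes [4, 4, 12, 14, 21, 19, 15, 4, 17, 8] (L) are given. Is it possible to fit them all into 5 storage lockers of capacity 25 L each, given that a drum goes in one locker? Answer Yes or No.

No

Total = 118 L; ⌈118/25⌉ = 5.
The bound of 5 does not rule out 5, but exhaustive search shows no assignment into 5 storage lockers of capacity 25 L exists — the minimum is 6.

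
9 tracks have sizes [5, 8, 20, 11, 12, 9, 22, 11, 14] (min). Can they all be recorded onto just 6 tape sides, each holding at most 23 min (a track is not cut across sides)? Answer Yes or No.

Yes

A valid assignment using 6 tape sides:
  side 1: 22 = 22
  side 2: 20 = 20
  side 3: 14 + 9 = 23
  side 4: 12 + 11 = 23
  side 5: 11 + 8 = 19
  side 6: 5 = 5
Every load is within 23 min, so 6 tape sides suffice.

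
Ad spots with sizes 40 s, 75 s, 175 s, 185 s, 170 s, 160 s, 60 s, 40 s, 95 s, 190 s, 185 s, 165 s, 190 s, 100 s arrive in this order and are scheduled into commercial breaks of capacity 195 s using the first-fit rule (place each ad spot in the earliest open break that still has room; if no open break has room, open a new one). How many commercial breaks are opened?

  40 → break 1 (new)  [load 40/195]
  75 → break 1  [load 115/195]
  175 → break 2 (new)  [load 175/195]
  185 → break 3 (new)  [load 185/195]
  170 → break 4 (new)  [load 170/195]
  160 → break 5 (new)  [load 160/195]
  60 → break 1  [load 175/195]
  40 → break 6 (new)  [load 40/195]
  95 → break 6  [load 135/195]
  190 → break 7 (new)  [load 190/195]
  185 → break 8 (new)  [load 185/195]
  165 → break 9 (new)  [load 165/195]
  190 → break 10 (new)  [load 190/195]
  100 → break 11 (new)  [load 100/195]
11 commercial breaks opened.

11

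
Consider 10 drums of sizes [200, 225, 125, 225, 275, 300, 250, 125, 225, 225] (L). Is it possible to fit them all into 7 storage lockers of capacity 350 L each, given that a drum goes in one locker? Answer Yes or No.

No

Total = 2175 L; ⌈2175/350⌉ = 7.
8 drums each exceed half the capacity and cannot share a locker, forcing at least 8 storage lockers.
At least 8 storage lockers are required, but only 7 are allowed.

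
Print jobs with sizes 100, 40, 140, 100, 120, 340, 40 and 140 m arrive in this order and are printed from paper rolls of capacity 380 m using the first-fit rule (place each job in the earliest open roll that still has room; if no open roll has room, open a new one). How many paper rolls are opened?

  100 → roll 1 (new)  [load 100/380]
  40 → roll 1  [load 140/380]
  140 → roll 1  [load 280/380]
  100 → roll 1  [load 380/380]
  120 → roll 2 (new)  [load 120/380]
  340 → roll 3 (new)  [load 340/380]
  40 → roll 2  [load 160/380]
  140 → roll 2  [load 300/380]
3 paper rolls opened.

3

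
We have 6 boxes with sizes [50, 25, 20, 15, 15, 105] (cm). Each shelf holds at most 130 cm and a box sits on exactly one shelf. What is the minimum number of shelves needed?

2

Total = 105 + 50 + 25 + 20 + 15 + 15 = 230 cm.
Lower bound: ⌈230/130⌉ = 2 shelves.
A packing using 2 shelves:
  shelf 1: 105 + 25 = 130
  shelf 2: 50 + 20 + 15 + 15 = 100
This matches the lower bound, so 2 is optimal.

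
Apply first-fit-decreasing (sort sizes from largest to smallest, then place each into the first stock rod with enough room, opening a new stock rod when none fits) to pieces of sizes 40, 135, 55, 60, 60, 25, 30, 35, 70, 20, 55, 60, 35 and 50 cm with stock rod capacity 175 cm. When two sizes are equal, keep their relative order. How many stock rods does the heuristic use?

Sorted descending: 135, 70, 60, 60, 60, 55, 55, 50, 40, 35, 35, 30, 25, 20.
  135 → stock rod 1 (new)  [load 135/175]
  70 → stock rod 2 (new)  [load 70/175]
  60 → stock rod 2  [load 130/175]
  60 → stock rod 3 (new)  [load 60/175]
  60 → stock rod 3  [load 120/175]
  55 → stock rod 3  [load 175/175]
  55 → stock rod 4 (new)  [load 55/175]
  50 → stock rod 4  [load 105/175]
  40 → stock rod 1  [load 175/175]
  35 → stock rod 2  [load 165/175]
  35 → stock rod 4  [load 140/175]
  30 → stock rod 4  [load 170/175]
  25 → stock rod 5 (new)  [load 25/175]
  20 → stock rod 5  [load 45/175]
5 stock rods opened.

5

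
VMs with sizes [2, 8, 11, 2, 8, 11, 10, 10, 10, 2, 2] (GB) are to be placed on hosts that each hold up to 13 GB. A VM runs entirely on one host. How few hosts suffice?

Total = 11 + 11 + 10 + 10 + 10 + 8 + 8 + 2 + 2 + 2 + 2 = 76 GB.
Lower bound: ⌈76/13⌉ = 6 hosts.
Also, 7 VMs each exceed 13/2 GB, and no two of those can share a host, so at least 7 hosts are needed.
A packing using 7 hosts:
  host 1: 11 + 2 = 13
  host 2: 11 + 2 = 13
  host 3: 10 + 2 = 12
  host 4: 10 + 2 = 12
  host 5: 10 = 10
  host 6: 8 = 8
  host 7: 8 = 8
This matches the lower bound, so 7 is optimal.

7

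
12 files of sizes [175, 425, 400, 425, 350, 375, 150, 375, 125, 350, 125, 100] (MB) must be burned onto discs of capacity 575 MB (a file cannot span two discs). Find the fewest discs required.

7

Total = 425 + 425 + 400 + 375 + 375 + 350 + 350 + 175 + 150 + 125 + 125 + 100 = 3375 MB.
Lower bound: ⌈3375/575⌉ = 6 discs.
Also, 7 files each exceed 575/2 MB, and no two of those can share a disc, so at least 7 discs are needed.
A packing using 7 discs:
  disc 1: 425 + 150 = 575
  disc 2: 425 + 125 = 550
  disc 3: 400 + 175 = 575
  disc 4: 375 + 125 = 500
  disc 5: 375 + 100 = 475
  disc 6: 350 = 350
  disc 7: 350 = 350
This matches the lower bound, so 7 is optimal.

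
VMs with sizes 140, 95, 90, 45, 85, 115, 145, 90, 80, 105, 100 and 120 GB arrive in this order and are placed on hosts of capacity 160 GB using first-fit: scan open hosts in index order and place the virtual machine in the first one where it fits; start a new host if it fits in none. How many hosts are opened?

  140 → host 1 (new)  [load 140/160]
  95 → host 2 (new)  [load 95/160]
  90 → host 3 (new)  [load 90/160]
  45 → host 2  [load 140/160]
  85 → host 4 (new)  [load 85/160]
  115 → host 5 (new)  [load 115/160]
  145 → host 6 (new)  [load 145/160]
  90 → host 7 (new)  [load 90/160]
  80 → host 8 (new)  [load 80/160]
  105 → host 9 (new)  [load 105/160]
  100 → host 10 (new)  [load 100/160]
  120 → host 11 (new)  [load 120/160]
11 hosts opened.

11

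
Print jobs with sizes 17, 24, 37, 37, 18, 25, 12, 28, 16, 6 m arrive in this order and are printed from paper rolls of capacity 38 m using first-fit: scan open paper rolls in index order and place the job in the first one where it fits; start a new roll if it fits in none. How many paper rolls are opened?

7

  17 → roll 1 (new)  [load 17/38]
  24 → roll 2 (new)  [load 24/38]
  37 → roll 3 (new)  [load 37/38]
  37 → roll 4 (new)  [load 37/38]
  18 → roll 1  [load 35/38]
  25 → roll 5 (new)  [load 25/38]
  12 → roll 2  [load 36/38]
  28 → roll 6 (new)  [load 28/38]
  16 → roll 7 (new)  [load 16/38]
  6 → roll 5  [load 31/38]
7 paper rolls opened.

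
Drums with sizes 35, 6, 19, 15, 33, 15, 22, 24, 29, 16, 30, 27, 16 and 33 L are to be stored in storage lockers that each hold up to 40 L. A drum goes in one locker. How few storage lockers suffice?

Total = 35 + 33 + 33 + 30 + 29 + 27 + 24 + 22 + 19 + 16 + 16 + 15 + 15 + 6 = 320 L.
Lower bound: ⌈320/40⌉ = 8 storage lockers.
A packing using 10 storage lockers:
  locker 1: 35 = 35
  locker 2: 33 + 6 = 39
  locker 3: 33 = 33
  locker 4: 30 = 30
  locker 5: 29 = 29
  locker 6: 27 = 27
  locker 7: 24 + 16 = 40
  locker 8: 22 + 16 = 38
  locker 9: 19 + 15 = 34
  locker 10: 15 = 15
No arrangement into 9 storage lockers stays within capacity, so 10 is optimal.

10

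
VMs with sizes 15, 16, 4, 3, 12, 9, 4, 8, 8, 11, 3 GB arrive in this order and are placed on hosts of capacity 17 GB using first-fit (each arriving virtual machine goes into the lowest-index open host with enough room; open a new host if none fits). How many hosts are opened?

  15 → host 1 (new)  [load 15/17]
  16 → host 2 (new)  [load 16/17]
  4 → host 3 (new)  [load 4/17]
  3 → host 3  [load 7/17]
  12 → host 4 (new)  [load 12/17]
  9 → host 3  [load 16/17]
  4 → host 4  [load 16/17]
  8 → host 5 (new)  [load 8/17]
  8 → host 5  [load 16/17]
  11 → host 6 (new)  [load 11/17]
  3 → host 6  [load 14/17]
6 hosts opened.

6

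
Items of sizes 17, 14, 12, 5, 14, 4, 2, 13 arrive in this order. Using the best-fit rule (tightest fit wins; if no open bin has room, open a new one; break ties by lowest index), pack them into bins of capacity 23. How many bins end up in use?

5

  17 → bin 1 (new)  [load 17/23]
  14 → bin 2 (new)  [load 14/23]
  12 → bin 3 (new)  [load 12/23]
  5 → bin 1  [load 22/23]
  14 → bin 4 (new)  [load 14/23]
  4 → bin 2  [load 18/23]
  2 → bin 2  [load 20/23]
  13 → bin 5 (new)  [load 13/23]
5 bins opened.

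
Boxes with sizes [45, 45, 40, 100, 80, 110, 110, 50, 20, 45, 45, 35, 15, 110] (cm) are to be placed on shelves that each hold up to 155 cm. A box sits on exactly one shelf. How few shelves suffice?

Total = 110 + 110 + 110 + 100 + 80 + 50 + 45 + 45 + 45 + 45 + 40 + 35 + 20 + 15 = 850 cm.
Lower bound: ⌈850/155⌉ = 6 shelves.
A packing using 6 shelves:
  shelf 1: 110 + 45 = 155
  shelf 2: 110 + 45 = 155
  shelf 3: 110 + 45 = 155
  shelf 4: 100 + 50 = 150
  shelf 5: 80 + 45 + 20 = 145
  shelf 6: 40 + 35 + 15 = 90
This matches the lower bound, so 6 is optimal.

6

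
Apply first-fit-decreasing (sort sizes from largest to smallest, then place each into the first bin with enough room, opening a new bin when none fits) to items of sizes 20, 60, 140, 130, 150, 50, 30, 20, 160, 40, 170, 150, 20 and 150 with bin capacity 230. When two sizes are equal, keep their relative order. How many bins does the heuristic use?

Sorted descending: 170, 160, 150, 150, 150, 140, 130, 60, 50, 40, 30, 20, 20, 20.
  170 → bin 1 (new)  [load 170/230]
  160 → bin 2 (new)  [load 160/230]
  150 → bin 3 (new)  [load 150/230]
  150 → bin 4 (new)  [load 150/230]
  150 → bin 5 (new)  [load 150/230]
  140 → bin 6 (new)  [load 140/230]
  130 → bin 7 (new)  [load 130/230]
  60 → bin 1  [load 230/230]
  50 → bin 2  [load 210/230]
  40 → bin 3  [load 190/230]
  30 → bin 3  [load 220/230]
  20 → bin 2  [load 230/230]
  20 → bin 4  [load 170/230]
  20 → bin 4  [load 190/230]
7 bins opened.

7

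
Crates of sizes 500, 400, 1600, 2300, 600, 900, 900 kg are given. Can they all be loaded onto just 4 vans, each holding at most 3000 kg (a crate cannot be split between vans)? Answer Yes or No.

Yes

A valid assignment using 3 vans:
  van 1: 2300 + 600 = 2900
  van 2: 1600 + 900 + 500 = 3000
  van 3: 900 + 400 = 1300
That uses only 3 ≤ 4, so 4 vans are enough.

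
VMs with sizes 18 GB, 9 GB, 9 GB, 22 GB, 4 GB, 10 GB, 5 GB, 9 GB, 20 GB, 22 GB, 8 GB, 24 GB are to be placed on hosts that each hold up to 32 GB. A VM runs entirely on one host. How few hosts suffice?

Total = 24 + 22 + 22 + 20 + 18 + 10 + 9 + 9 + 9 + 8 + 5 + 4 = 160 GB.
Lower bound: ⌈160/32⌉ = 5 hosts.
A packing using 6 hosts:
  host 1: 24 + 8 = 32
  host 2: 22 + 10 = 32
  host 3: 22 + 9 = 31
  host 4: 20 + 9 = 29
  host 5: 18 + 9 + 5 = 32
  host 6: 4 = 4
No arrangement into 5 hosts stays within capacity, so 6 is optimal.

6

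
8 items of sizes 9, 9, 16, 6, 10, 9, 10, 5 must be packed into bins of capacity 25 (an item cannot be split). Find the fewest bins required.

3

Total = 16 + 10 + 10 + 9 + 9 + 9 + 6 + 5 = 74.
Lower bound: ⌈74/25⌉ = 3 bins.
A packing using 3 bins:
  bin 1: 16 + 9 = 25
  bin 2: 10 + 10 + 5 = 25
  bin 3: 9 + 9 + 6 = 24
This matches the lower bound, so 3 is optimal.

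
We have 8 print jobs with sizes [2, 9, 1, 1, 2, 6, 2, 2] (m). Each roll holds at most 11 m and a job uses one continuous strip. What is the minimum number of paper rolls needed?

3

Total = 9 + 6 + 2 + 2 + 2 + 2 + 1 + 1 = 25 m.
Lower bound: ⌈25/11⌉ = 3 paper rolls.
A packing using 3 paper rolls:
  roll 1: 9 + 2 = 11
  roll 2: 6 + 2 + 2 + 1 = 11
  roll 3: 2 + 1 = 3
This matches the lower bound, so 3 is optimal.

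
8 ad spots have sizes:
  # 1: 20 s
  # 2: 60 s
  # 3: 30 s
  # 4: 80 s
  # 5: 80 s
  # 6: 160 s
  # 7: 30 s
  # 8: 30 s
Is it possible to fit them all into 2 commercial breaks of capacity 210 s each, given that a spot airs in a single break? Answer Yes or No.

No

Total = 490 s; ⌈490/210⌉ = 3.
At least 3 commercial breaks are required, but only 2 are allowed.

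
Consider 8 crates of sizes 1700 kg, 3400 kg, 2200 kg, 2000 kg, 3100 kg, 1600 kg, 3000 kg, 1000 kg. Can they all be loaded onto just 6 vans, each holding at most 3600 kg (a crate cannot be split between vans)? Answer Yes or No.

A valid assignment using 6 vans:
  van 1: 3400 = 3400
  van 2: 3100 = 3100
  van 3: 3000 = 3000
  van 4: 2200 + 1000 = 3200
  van 5: 2000 + 1600 = 3600
  van 6: 1700 = 1700
Every load is within 3600 kg, so 6 vans suffice.

Yes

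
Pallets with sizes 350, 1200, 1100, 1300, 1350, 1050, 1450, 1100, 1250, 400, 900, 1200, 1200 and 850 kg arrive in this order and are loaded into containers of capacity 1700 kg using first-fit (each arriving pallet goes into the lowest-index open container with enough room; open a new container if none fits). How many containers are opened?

12

  350 → container 1 (new)  [load 350/1700]
  1200 → container 1  [load 1550/1700]
  1100 → container 2 (new)  [load 1100/1700]
  1300 → container 3 (new)  [load 1300/1700]
  1350 → container 4 (new)  [load 1350/1700]
  1050 → container 5 (new)  [load 1050/1700]
  1450 → container 6 (new)  [load 1450/1700]
  1100 → container 7 (new)  [load 1100/1700]
  1250 → container 8 (new)  [load 1250/1700]
  400 → container 2  [load 1500/1700]
  900 → container 9 (new)  [load 900/1700]
  1200 → container 10 (new)  [load 1200/1700]
  1200 → container 11 (new)  [load 1200/1700]
  850 → container 12 (new)  [load 850/1700]
12 containers opened.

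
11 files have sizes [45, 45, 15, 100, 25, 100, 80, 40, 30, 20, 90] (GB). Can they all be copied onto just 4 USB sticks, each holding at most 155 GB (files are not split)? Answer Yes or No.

A valid assignment using 4 USB sticks:
  USB stick 1: 100 + 45 = 145
  USB stick 2: 100 + 45 = 145
  USB stick 3: 90 + 40 + 25 = 155
  USB stick 4: 80 + 30 + 20 + 15 = 145
Every load is within 155 GB, so 4 USB sticks suffice.

Yes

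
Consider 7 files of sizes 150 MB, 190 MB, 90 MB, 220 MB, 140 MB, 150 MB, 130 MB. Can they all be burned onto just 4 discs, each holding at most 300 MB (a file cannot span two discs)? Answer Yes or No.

Yes

A valid assignment using 4 discs:
  disc 1: 220 = 220
  disc 2: 190 + 90 = 280
  disc 3: 150 + 150 = 300
  disc 4: 140 + 130 = 270
Every load is within 300 MB, so 4 discs suffice.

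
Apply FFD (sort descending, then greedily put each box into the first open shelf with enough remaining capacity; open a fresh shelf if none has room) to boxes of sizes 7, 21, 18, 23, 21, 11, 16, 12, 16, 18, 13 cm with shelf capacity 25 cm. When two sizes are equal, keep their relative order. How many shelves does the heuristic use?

9

Sorted descending: 23, 21, 21, 18, 18, 16, 16, 13, 12, 11, 7.
  23 → shelf 1 (new)  [load 23/25]
  21 → shelf 2 (new)  [load 21/25]
  21 → shelf 3 (new)  [load 21/25]
  18 → shelf 4 (new)  [load 18/25]
  18 → shelf 5 (new)  [load 18/25]
  16 → shelf 6 (new)  [load 16/25]
  16 → shelf 7 (new)  [load 16/25]
  13 → shelf 8 (new)  [load 13/25]
  12 → shelf 8  [load 25/25]
  11 → shelf 9 (new)  [load 11/25]
  7 → shelf 4  [load 25/25]
9 shelves opened.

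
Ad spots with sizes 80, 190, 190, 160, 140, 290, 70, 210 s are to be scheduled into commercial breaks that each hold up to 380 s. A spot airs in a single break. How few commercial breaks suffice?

Total = 290 + 210 + 190 + 190 + 160 + 140 + 80 + 70 = 1330 s.
Lower bound: ⌈1330/380⌉ = 4 commercial breaks.
A packing using 4 commercial breaks:
  break 1: 290 + 80 = 370
  break 2: 210 + 160 = 370
  break 3: 190 + 190 = 380
  break 4: 140 + 70 = 210
This matches the lower bound, so 4 is optimal.

4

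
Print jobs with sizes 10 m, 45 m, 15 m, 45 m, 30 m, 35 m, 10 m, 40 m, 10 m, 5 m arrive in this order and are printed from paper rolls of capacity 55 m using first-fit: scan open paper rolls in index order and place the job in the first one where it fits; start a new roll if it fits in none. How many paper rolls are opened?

  10 → roll 1 (new)  [load 10/55]
  45 → roll 1  [load 55/55]
  15 → roll 2 (new)  [load 15/55]
  45 → roll 3 (new)  [load 45/55]
  30 → roll 2  [load 45/55]
  35 → roll 4 (new)  [load 35/55]
  10 → roll 2  [load 55/55]
  40 → roll 5 (new)  [load 40/55]
  10 → roll 3  [load 55/55]
  5 → roll 4  [load 40/55]
5 paper rolls opened.

5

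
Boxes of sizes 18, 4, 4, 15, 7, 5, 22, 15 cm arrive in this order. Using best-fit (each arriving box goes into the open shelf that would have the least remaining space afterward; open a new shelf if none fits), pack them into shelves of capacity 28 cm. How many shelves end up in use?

4

  18 → shelf 1 (new)  [load 18/28]
  4 → shelf 1  [load 22/28]
  4 → shelf 1  [load 26/28]
  15 → shelf 2 (new)  [load 15/28]
  7 → shelf 2  [load 22/28]
  5 → shelf 2  [load 27/28]
  22 → shelf 3 (new)  [load 22/28]
  15 → shelf 4 (new)  [load 15/28]
4 shelves opened.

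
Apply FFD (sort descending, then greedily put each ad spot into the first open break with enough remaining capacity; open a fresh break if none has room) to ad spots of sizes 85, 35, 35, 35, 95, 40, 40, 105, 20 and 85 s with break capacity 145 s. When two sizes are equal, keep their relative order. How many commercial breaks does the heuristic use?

5

Sorted descending: 105, 95, 85, 85, 40, 40, 35, 35, 35, 20.
  105 → break 1 (new)  [load 105/145]
  95 → break 2 (new)  [load 95/145]
  85 → break 3 (new)  [load 85/145]
  85 → break 4 (new)  [load 85/145]
  40 → break 1  [load 145/145]
  40 → break 2  [load 135/145]
  35 → break 3  [load 120/145]
  35 → break 4  [load 120/145]
  35 → break 5 (new)  [load 35/145]
  20 → break 3  [load 140/145]
5 commercial breaks opened.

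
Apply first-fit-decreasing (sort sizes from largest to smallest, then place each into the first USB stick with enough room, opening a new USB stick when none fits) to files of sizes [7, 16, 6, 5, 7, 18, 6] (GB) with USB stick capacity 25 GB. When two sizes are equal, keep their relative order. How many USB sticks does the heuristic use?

Sorted descending: 18, 16, 7, 7, 6, 6, 5.
  18 → USB stick 1 (new)  [load 18/25]
  16 → USB stick 2 (new)  [load 16/25]
  7 → USB stick 1  [load 25/25]
  7 → USB stick 2  [load 23/25]
  6 → USB stick 3 (new)  [load 6/25]
  6 → USB stick 3  [load 12/25]
  5 → USB stick 3  [load 17/25]
3 USB sticks opened.

3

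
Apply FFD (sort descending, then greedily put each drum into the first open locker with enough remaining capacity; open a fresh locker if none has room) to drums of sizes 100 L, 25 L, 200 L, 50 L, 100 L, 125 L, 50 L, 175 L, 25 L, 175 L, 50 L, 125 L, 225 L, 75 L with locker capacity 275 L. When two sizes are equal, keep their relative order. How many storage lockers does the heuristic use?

Sorted descending: 225, 200, 175, 175, 125, 125, 100, 100, 75, 50, 50, 50, 25, 25.
  225 → locker 1 (new)  [load 225/275]
  200 → locker 2 (new)  [load 200/275]
  175 → locker 3 (new)  [load 175/275]
  175 → locker 4 (new)  [load 175/275]
  125 → locker 5 (new)  [load 125/275]
  125 → locker 5  [load 250/275]
  100 → locker 3  [load 275/275]
  100 → locker 4  [load 275/275]
  75 → locker 2  [load 275/275]
  50 → locker 1  [load 275/275]
  50 → locker 6 (new)  [load 50/275]
  50 → locker 6  [load 100/275]
  25 → locker 5  [load 275/275]
  25 → locker 6  [load 125/275]
6 storage lockers opened.

6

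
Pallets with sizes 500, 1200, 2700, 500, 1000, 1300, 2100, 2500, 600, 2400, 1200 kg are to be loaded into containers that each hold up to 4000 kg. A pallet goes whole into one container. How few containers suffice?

5

Total = 2700 + 2500 + 2400 + 2100 + 1300 + 1200 + 1200 + 1000 + 600 + 500 + 500 = 16000 kg.
Lower bound: ⌈16000/4000⌉ = 4 containers.
A packing using 5 containers:
  container 1: 2700 + 1300 = 4000
  container 2: 2500 + 1200 = 3700
  container 3: 2400 + 1200 = 3600
  container 4: 2100 + 1000 + 600 = 3700
  container 5: 500 + 500 = 1000
No arrangement into 4 containers stays within capacity, so 5 is optimal.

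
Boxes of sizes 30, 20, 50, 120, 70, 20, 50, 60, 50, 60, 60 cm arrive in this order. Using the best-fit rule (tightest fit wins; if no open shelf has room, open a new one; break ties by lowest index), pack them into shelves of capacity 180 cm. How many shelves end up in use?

4

  30 → shelf 1 (new)  [load 30/180]
  20 → shelf 1  [load 50/180]
  50 → shelf 1  [load 100/180]
  120 → shelf 2 (new)  [load 120/180]
  70 → shelf 1  [load 170/180]
  20 → shelf 2  [load 140/180]
  50 → shelf 3 (new)  [load 50/180]
  60 → shelf 3  [load 110/180]
  50 → shelf 3  [load 160/180]
  60 → shelf 4 (new)  [load 60/180]
  60 → shelf 4  [load 120/180]
4 shelves opened.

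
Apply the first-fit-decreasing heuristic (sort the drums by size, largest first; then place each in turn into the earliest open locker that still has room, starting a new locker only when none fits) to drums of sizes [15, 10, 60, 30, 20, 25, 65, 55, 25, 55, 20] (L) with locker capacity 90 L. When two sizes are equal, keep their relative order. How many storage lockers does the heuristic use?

Sorted descending: 65, 60, 55, 55, 30, 25, 25, 20, 20, 15, 10.
  65 → locker 1 (new)  [load 65/90]
  60 → locker 2 (new)  [load 60/90]
  55 → locker 3 (new)  [load 55/90]
  55 → locker 4 (new)  [load 55/90]
  30 → locker 2  [load 90/90]
  25 → locker 1  [load 90/90]
  25 → locker 3  [load 80/90]
  20 → locker 4  [load 75/90]
  20 → locker 5 (new)  [load 20/90]
  15 → locker 4  [load 90/90]
  10 → locker 3  [load 90/90]
5 storage lockers opened.

5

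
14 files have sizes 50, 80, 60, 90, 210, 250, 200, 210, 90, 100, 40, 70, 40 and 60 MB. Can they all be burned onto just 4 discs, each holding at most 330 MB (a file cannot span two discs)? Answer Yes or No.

No

Total = 1550 MB; ⌈1550/330⌉ = 5.
At least 5 discs are required, but only 4 are allowed.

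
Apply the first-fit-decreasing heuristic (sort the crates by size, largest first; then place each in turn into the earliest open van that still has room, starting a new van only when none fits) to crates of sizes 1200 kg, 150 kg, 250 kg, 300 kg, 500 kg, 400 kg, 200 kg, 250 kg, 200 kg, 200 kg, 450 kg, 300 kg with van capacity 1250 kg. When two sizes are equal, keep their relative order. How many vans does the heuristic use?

4

Sorted descending: 1200, 500, 450, 400, 300, 300, 250, 250, 200, 200, 200, 150.
  1200 → van 1 (new)  [load 1200/1250]
  500 → van 2 (new)  [load 500/1250]
  450 → van 2  [load 950/1250]
  400 → van 3 (new)  [load 400/1250]
  300 → van 2  [load 1250/1250]
  300 → van 3  [load 700/1250]
  250 → van 3  [load 950/1250]
  250 → van 3  [load 1200/1250]
  200 → van 4 (new)  [load 200/1250]
  200 → van 4  [load 400/1250]
  200 → van 4  [load 600/1250]
  150 → van 4  [load 750/1250]
4 vans opened.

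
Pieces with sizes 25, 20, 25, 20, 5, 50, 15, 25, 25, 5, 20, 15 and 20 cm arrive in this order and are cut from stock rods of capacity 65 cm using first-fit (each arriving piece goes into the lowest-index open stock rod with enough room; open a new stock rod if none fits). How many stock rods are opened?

5

  25 → stock rod 1 (new)  [load 25/65]
  20 → stock rod 1  [load 45/65]
  25 → stock rod 2 (new)  [load 25/65]
  20 → stock rod 1  [load 65/65]
  5 → stock rod 2  [load 30/65]
  50 → stock rod 3 (new)  [load 50/65]
  15 → stock rod 2  [load 45/65]
  25 → stock rod 4 (new)  [load 25/65]
  25 → stock rod 4  [load 50/65]
  5 → stock rod 2  [load 50/65]
  20 → stock rod 5 (new)  [load 20/65]
  15 → stock rod 2  [load 65/65]
  20 → stock rod 5  [load 40/65]
5 stock rods opened.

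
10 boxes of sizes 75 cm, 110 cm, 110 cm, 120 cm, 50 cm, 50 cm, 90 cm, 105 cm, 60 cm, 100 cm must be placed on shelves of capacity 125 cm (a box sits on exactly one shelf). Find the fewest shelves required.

Total = 120 + 110 + 110 + 105 + 100 + 90 + 75 + 60 + 50 + 50 = 870 cm.
Lower bound: ⌈870/125⌉ = 7 shelves.
A packing using 8 shelves:
  shelf 1: 120 = 120
  shelf 2: 110 = 110
  shelf 3: 110 = 110
  shelf 4: 105 = 105
  shelf 5: 100 = 100
  shelf 6: 90 = 90
  shelf 7: 75 + 50 = 125
  shelf 8: 60 + 50 = 110
No arrangement into 7 shelves stays within capacity, so 8 is optimal.

8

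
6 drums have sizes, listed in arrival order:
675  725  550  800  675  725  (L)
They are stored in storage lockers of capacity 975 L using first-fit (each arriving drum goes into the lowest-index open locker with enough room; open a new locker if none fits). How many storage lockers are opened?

6

  675 → locker 1 (new)  [load 675/975]
  725 → locker 2 (new)  [load 725/975]
  550 → locker 3 (new)  [load 550/975]
  800 → locker 4 (new)  [load 800/975]
  675 → locker 5 (new)  [load 675/975]
  725 → locker 6 (new)  [load 725/975]
6 storage lockers opened.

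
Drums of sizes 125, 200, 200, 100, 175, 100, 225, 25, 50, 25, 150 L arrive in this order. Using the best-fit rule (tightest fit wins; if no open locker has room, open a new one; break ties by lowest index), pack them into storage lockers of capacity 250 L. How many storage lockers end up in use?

6

  125 → locker 1 (new)  [load 125/250]
  200 → locker 2 (new)  [load 200/250]
  200 → locker 3 (new)  [load 200/250]
  100 → locker 1  [load 225/250]
  175 → locker 4 (new)  [load 175/250]
  100 → locker 5 (new)  [load 100/250]
  225 → locker 6 (new)  [load 225/250]
  25 → locker 1  [load 250/250]
  50 → locker 2  [load 250/250]
  25 → locker 6  [load 250/250]
  150 → locker 5  [load 250/250]
6 storage lockers opened.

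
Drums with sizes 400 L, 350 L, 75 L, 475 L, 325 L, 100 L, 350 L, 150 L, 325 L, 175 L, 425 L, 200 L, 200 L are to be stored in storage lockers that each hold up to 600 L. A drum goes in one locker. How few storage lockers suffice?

7

Total = 475 + 425 + 400 + 350 + 350 + 325 + 325 + 200 + 200 + 175 + 150 + 100 + 75 = 3550 L.
Lower bound: ⌈3550/600⌉ = 6 storage lockers.
Also, 7 drums each exceed 300 L, and no two of those can share a locker, so at least 7 storage lockers are needed.
A packing using 7 storage lockers:
  locker 1: 475 + 100 = 575
  locker 2: 425 + 175 = 600
  locker 3: 400 + 200 = 600
  locker 4: 350 + 200 = 550
  locker 5: 350 + 150 + 75 = 575
  locker 6: 325 = 325
  locker 7: 325 = 325
This matches the lower bound, so 7 is optimal.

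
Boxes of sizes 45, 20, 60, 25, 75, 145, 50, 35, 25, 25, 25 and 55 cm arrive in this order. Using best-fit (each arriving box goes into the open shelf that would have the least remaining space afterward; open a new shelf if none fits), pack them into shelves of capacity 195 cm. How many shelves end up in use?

  45 → shelf 1 (new)  [load 45/195]
  20 → shelf 1  [load 65/195]
  60 → shelf 1  [load 125/195]
  25 → shelf 1  [load 150/195]
  75 → shelf 2 (new)  [load 75/195]
  145 → shelf 3 (new)  [load 145/195]
  50 → shelf 3  [load 195/195]
  35 → shelf 1  [load 185/195]
  25 → shelf 2  [load 100/195]
  25 → shelf 2  [load 125/195]
  25 → shelf 2  [load 150/195]
  55 → shelf 4 (new)  [load 55/195]
4 shelves opened.

4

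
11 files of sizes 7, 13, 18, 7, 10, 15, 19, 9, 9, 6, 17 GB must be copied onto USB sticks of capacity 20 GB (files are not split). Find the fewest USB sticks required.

8

Total = 19 + 18 + 17 + 15 + 13 + 10 + 9 + 9 + 7 + 7 + 6 = 130 GB.
Lower bound: ⌈130/20⌉ = 7 USB sticks.
A packing using 8 USB sticks:
  USB stick 1: 19 = 19
  USB stick 2: 18 = 18
  USB stick 3: 17 = 17
  USB stick 4: 15 = 15
  USB stick 5: 13 + 7 = 20
  USB stick 6: 10 + 9 = 19
  USB stick 7: 9 + 7 = 16
  USB stick 8: 6 = 6
No arrangement into 7 USB sticks stays within capacity, so 8 is optimal.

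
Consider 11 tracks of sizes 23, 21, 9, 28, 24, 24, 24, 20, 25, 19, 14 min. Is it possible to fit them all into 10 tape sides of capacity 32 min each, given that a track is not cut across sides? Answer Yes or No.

A valid assignment using 10 tape sides:
  side 1: 28 = 28
  side 2: 25 = 25
  side 3: 24 = 24
  side 4: 24 = 24
  side 5: 24 = 24
  side 6: 23 + 9 = 32
  side 7: 21 = 21
  side 8: 20 = 20
  side 9: 19 = 19
  side 10: 14 = 14
Every load is within 32 min, so 10 tape sides suffice.

Yes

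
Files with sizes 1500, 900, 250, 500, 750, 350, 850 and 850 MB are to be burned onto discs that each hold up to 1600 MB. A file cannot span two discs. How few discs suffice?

4

Total = 1500 + 900 + 850 + 850 + 750 + 500 + 350 + 250 = 5950 MB.
Lower bound: ⌈5950/1600⌉ = 4 discs.
A packing using 4 discs:
  disc 1: 1500 = 1500
  disc 2: 900 + 500 = 1400
  disc 3: 850 + 750 = 1600
  disc 4: 850 + 350 + 250 = 1450
This matches the lower bound, so 4 is optimal.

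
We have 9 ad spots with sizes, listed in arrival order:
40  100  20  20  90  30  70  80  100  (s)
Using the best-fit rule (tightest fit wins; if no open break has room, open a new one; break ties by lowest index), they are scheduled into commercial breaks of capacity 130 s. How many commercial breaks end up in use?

  40 → break 1 (new)  [load 40/130]
  100 → break 2 (new)  [load 100/130]
  20 → break 2  [load 120/130]
  20 → break 1  [load 60/130]
  90 → break 3 (new)  [load 90/130]
  30 → break 3  [load 120/130]
  70 → break 1  [load 130/130]
  80 → break 4 (new)  [load 80/130]
  100 → break 5 (new)  [load 100/130]
5 commercial breaks opened.

5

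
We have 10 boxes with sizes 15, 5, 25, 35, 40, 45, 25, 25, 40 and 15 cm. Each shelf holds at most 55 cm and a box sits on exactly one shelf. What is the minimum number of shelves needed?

Total = 45 + 40 + 40 + 35 + 25 + 25 + 25 + 15 + 15 + 5 = 270 cm.
Lower bound: ⌈270/55⌉ = 5 shelves.
A packing using 6 shelves:
  shelf 1: 45 + 5 = 50
  shelf 2: 40 + 15 = 55
  shelf 3: 40 + 15 = 55
  shelf 4: 35 = 35
  shelf 5: 25 + 25 = 50
  shelf 6: 25 = 25
No arrangement into 5 shelves stays within capacity, so 6 is optimal.

6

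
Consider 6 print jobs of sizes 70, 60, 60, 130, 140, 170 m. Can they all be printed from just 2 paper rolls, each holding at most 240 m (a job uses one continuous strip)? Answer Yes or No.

Total = 630 m; ⌈630/240⌉ = 3.
At least 3 paper rolls are required, but only 2 are allowed.

No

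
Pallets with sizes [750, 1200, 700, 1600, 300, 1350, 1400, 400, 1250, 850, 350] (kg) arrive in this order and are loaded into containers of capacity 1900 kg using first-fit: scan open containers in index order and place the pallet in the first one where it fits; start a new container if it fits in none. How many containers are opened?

  750 → container 1 (new)  [load 750/1900]
  1200 → container 2 (new)  [load 1200/1900]
  700 → container 1  [load 1450/1900]
  1600 → container 3 (new)  [load 1600/1900]
  300 → container 1  [load 1750/1900]
  1350 → container 4 (new)  [load 1350/1900]
  1400 → container 5 (new)  [load 1400/1900]
  400 → container 2  [load 1600/1900]
  1250 → container 6 (new)  [load 1250/1900]
  850 → container 7 (new)  [load 850/1900]
  350 → container 4  [load 1700/1900]
7 containers opened.

7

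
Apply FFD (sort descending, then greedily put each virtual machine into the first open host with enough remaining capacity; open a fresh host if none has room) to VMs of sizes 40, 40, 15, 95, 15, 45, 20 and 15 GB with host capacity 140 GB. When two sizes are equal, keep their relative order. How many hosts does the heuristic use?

3

Sorted descending: 95, 45, 40, 40, 20, 15, 15, 15.
  95 → host 1 (new)  [load 95/140]
  45 → host 1  [load 140/140]
  40 → host 2 (new)  [load 40/140]
  40 → host 2  [load 80/140]
  20 → host 2  [load 100/140]
  15 → host 2  [load 115/140]
  15 → host 2  [load 130/140]
  15 → host 3 (new)  [load 15/140]
3 hosts opened.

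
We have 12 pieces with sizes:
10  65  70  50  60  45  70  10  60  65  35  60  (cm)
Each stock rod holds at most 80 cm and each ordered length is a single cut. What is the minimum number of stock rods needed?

Total = 70 + 70 + 65 + 65 + 60 + 60 + 60 + 50 + 45 + 35 + 10 + 10 = 600 cm.
Lower bound: ⌈600/80⌉ = 8 stock rods.
Also, 9 pieces each exceed 40 cm, and no two of those can share a stock rod, so at least 9 stock rods are needed.
A packing using 9 stock rods:
  stock rod 1: 70 + 10 = 80
  stock rod 2: 70 + 10 = 80
  stock rod 3: 65 = 65
  stock rod 4: 65 = 65
  stock rod 5: 60 = 60
  stock rod 6: 60 = 60
  stock rod 7: 60 = 60
  stock rod 8: 50 = 50
  stock rod 9: 45 + 35 = 80
This matches the lower bound, so 9 is optimal.

9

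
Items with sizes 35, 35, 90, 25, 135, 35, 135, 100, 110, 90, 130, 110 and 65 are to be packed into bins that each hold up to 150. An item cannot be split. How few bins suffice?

Total = 135 + 135 + 130 + 110 + 110 + 100 + 90 + 90 + 65 + 35 + 35 + 35 + 25 = 1095.
Lower bound: ⌈1095/150⌉ = 8 bins.
A packing using 9 bins:
  bin 1: 135 = 135
  bin 2: 135 = 135
  bin 3: 130 = 130
  bin 4: 110 + 35 = 145
  bin 5: 110 + 35 = 145
  bin 6: 100 + 35 = 135
  bin 7: 90 + 25 = 115
  bin 8: 90 = 90
  bin 9: 65 = 65
No arrangement into 8 bins stays within capacity, so 9 is optimal.

9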